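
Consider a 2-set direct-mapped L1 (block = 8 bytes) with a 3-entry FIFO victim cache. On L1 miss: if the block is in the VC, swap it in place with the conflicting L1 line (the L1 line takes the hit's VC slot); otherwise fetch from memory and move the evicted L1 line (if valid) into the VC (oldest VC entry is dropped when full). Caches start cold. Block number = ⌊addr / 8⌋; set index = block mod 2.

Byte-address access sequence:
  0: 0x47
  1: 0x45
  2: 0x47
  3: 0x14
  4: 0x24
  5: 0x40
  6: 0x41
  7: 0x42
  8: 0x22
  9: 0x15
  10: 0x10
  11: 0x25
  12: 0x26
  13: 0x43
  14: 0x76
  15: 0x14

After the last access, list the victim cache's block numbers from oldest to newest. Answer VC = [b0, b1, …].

#0 0x47→b8/s0 MISS; vc=[]
#1 0x45→b8/s0 L1-HIT; vc=[]
#2 0x47→b8/s0 L1-HIT; vc=[]
#3 0x14→b2/s0 MISS; vc=[8]
#4 0x24→b4/s0 MISS; vc=[8,2]
#5 0x40→b8/s0 VC-HIT; vc=[4,2]
#6 0x41→b8/s0 L1-HIT; vc=[4,2]
#7 0x42→b8/s0 L1-HIT; vc=[4,2]
#8 0x22→b4/s0 VC-HIT; vc=[8,2]
#9 0x15→b2/s0 VC-HIT; vc=[8,4]
#10 0x10→b2/s0 L1-HIT; vc=[8,4]
#11 0x25→b4/s0 VC-HIT; vc=[8,2]
#12 0x26→b4/s0 L1-HIT; vc=[8,2]
#13 0x43→b8/s0 VC-HIT; vc=[4,2]
#14 0x76→b14/s0 MISS; vc=[4,2,8]
#15 0x14→b2/s0 VC-HIT; vc=[4,14,8]

VC = [4, 14, 8]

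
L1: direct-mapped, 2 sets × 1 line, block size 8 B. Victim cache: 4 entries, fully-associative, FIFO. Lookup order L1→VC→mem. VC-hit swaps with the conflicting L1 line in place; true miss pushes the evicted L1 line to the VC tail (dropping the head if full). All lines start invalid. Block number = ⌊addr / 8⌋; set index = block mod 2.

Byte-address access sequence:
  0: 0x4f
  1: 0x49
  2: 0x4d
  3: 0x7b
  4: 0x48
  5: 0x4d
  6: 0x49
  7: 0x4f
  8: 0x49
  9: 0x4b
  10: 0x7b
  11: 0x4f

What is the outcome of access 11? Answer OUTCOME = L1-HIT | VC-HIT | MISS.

OUTCOME = VC-HIT

#0 0x4f→b9/s1 MISS; vc=[]
#1 0x49→b9/s1 L1-HIT; vc=[]
#2 0x4d→b9/s1 L1-HIT; vc=[]
#3 0x7b→b15/s1 MISS; vc=[9]
#4 0x48→b9/s1 VC-HIT; vc=[15]
#5 0x4d→b9/s1 L1-HIT; vc=[15]
#6 0x49→b9/s1 L1-HIT; vc=[15]
#7 0x4f→b9/s1 L1-HIT; vc=[15]
#8 0x49→b9/s1 L1-HIT; vc=[15]
#9 0x4b→b9/s1 L1-HIT; vc=[15]
#10 0x7b→b15/s1 VC-HIT; vc=[9]
#11 0x4f→b9/s1 VC-HIT; vc=[15]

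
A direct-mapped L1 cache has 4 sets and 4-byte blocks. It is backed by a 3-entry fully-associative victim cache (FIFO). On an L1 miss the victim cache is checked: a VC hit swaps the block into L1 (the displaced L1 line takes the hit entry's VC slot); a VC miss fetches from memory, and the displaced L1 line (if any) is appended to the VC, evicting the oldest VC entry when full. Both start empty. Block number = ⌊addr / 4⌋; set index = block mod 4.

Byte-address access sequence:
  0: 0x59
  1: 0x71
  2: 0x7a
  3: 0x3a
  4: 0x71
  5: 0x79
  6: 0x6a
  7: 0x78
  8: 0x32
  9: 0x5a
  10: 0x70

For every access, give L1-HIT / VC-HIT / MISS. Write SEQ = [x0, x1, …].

SEQ = [MISS, MISS, MISS, MISS, L1-HIT, VC-HIT, MISS, VC-HIT, MISS, MISS, VC-HIT]

0: 0x59 (blk 22, set 2) → MISS  vc=[]
1: 0x71 (blk 28, set 0) → MISS  vc=[]
2: 0x7a (blk 30, set 2) → MISS  vc=[22]
3: 0x3a (blk 14, set 2) → MISS  vc=[22, 30]
4: 0x71 (blk 28, set 0) → L1-HIT  vc=[22, 30]
5: 0x79 (blk 30, set 2) → VC-HIT  vc=[22, 14]
6: 0x6a (blk 26, set 2) → MISS  vc=[22, 14, 30]
7: 0x78 (blk 30, set 2) → VC-HIT  vc=[22, 14, 26]
8: 0x32 (blk 12, set 0) → MISS  vc=[14, 26, 28]
9: 0x5a (blk 22, set 2) → MISS  vc=[26, 28, 30]
10: 0x70 (blk 28, set 0) → VC-HIT  vc=[26, 12, 30]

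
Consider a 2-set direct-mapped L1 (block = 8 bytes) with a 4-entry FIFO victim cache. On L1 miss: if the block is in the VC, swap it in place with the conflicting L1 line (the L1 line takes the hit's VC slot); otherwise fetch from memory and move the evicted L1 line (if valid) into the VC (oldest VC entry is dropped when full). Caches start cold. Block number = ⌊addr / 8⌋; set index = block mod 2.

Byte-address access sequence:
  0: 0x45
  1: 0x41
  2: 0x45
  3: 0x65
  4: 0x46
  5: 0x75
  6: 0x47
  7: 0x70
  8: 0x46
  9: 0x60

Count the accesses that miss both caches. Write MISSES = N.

MISSES = 3

0: 0x45 (blk 8, set 0) → MISS  vc=[]
1: 0x41 (blk 8, set 0) → L1-HIT  vc=[]
2: 0x45 (blk 8, set 0) → L1-HIT  vc=[]
3: 0x65 (blk 12, set 0) → MISS  vc=[8]
4: 0x46 (blk 8, set 0) → VC-HIT  vc=[12]
5: 0x75 (blk 14, set 0) → MISS  vc=[12, 8]
6: 0x47 (blk 8, set 0) → VC-HIT  vc=[12, 14]
7: 0x70 (blk 14, set 0) → VC-HIT  vc=[12, 8]
8: 0x46 (blk 8, set 0) → VC-HIT  vc=[12, 14]
9: 0x60 (blk 12, set 0) → VC-HIT  vc=[8, 14]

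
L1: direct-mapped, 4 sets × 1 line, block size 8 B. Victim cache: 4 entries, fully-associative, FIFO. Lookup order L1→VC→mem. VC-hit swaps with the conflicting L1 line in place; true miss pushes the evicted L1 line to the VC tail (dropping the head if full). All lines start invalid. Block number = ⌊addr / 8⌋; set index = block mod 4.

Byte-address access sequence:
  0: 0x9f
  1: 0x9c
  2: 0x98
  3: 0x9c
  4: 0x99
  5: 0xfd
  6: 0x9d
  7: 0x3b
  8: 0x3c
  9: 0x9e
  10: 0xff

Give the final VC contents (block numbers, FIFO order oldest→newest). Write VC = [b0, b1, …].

0: 0x9f (blk 19, set 3) → MISS  vc=[]
1: 0x9c (blk 19, set 3) → L1-HIT  vc=[]
2: 0x98 (blk 19, set 3) → L1-HIT  vc=[]
3: 0x9c (blk 19, set 3) → L1-HIT  vc=[]
4: 0x99 (blk 19, set 3) → L1-HIT  vc=[]
5: 0xfd (blk 31, set 3) → MISS  vc=[19]
6: 0x9d (blk 19, set 3) → VC-HIT  vc=[31]
7: 0x3b (blk 7, set 3) → MISS  vc=[31, 19]
8: 0x3c (blk 7, set 3) → L1-HIT  vc=[31, 19]
9: 0x9e (blk 19, set 3) → VC-HIT  vc=[31, 7]
10: 0xff (blk 31, set 3) → VC-HIT  vc=[19, 7]

VC = [19, 7]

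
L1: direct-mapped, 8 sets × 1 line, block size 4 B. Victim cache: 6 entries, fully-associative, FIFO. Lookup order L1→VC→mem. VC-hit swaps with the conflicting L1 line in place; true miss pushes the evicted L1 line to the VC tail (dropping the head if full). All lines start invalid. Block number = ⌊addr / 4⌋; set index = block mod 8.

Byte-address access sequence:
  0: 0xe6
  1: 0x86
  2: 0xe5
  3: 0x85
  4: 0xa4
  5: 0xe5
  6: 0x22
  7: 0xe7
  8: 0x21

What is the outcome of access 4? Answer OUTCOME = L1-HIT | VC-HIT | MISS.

OUTCOME = MISS

#0 0xe6→b57/s1 MISS; vc=[]
#1 0x86→b33/s1 MISS; vc=[57]
#2 0xe5→b57/s1 VC-HIT; vc=[33]
#3 0x85→b33/s1 VC-HIT; vc=[57]
#4 0xa4→b41/s1 MISS; vc=[57,33]
#5 0xe5→b57/s1 VC-HIT; vc=[41,33]
#6 0x22→b8/s0 MISS; vc=[41,33]
#7 0xe7→b57/s1 L1-HIT; vc=[41,33]
#8 0x21→b8/s0 L1-HIT; vc=[41,33]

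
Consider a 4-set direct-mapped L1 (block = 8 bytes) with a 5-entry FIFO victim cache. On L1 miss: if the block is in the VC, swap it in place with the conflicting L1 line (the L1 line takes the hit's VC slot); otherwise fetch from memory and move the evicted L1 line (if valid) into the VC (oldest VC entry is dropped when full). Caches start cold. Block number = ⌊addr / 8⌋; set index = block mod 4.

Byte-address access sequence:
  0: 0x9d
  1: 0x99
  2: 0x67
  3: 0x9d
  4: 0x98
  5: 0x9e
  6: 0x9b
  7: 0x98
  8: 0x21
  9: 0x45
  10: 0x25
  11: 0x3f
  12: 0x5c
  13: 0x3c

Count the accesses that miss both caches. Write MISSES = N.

0: 0x9d (blk 19, set 3) → MISS  vc=[]
1: 0x99 (blk 19, set 3) → L1-HIT  vc=[]
2: 0x67 (blk 12, set 0) → MISS  vc=[]
3: 0x9d (blk 19, set 3) → L1-HIT  vc=[]
4: 0x98 (blk 19, set 3) → L1-HIT  vc=[]
5: 0x9e (blk 19, set 3) → L1-HIT  vc=[]
6: 0x9b (blk 19, set 3) → L1-HIT  vc=[]
7: 0x98 (blk 19, set 3) → L1-HIT  vc=[]
8: 0x21 (blk 4, set 0) → MISS  vc=[12]
9: 0x45 (blk 8, set 0) → MISS  vc=[12, 4]
10: 0x25 (blk 4, set 0) → VC-HIT  vc=[12, 8]
11: 0x3f (blk 7, set 3) → MISS  vc=[12, 8, 19]
12: 0x5c (blk 11, set 3) → MISS  vc=[12, 8, 19, 7]
13: 0x3c (blk 7, set 3) → VC-HIT  vc=[12, 8, 19, 11]

MISSES = 6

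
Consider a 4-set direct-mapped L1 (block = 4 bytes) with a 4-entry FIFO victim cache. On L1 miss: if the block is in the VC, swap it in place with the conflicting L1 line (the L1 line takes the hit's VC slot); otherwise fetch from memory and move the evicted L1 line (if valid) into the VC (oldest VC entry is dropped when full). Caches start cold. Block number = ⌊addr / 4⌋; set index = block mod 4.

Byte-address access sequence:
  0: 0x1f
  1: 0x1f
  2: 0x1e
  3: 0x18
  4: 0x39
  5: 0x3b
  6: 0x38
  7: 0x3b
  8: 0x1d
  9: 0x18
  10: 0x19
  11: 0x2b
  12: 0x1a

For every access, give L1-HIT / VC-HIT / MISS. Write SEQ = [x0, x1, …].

  [0] addr=0x1f blk=7 s=3: MISS | VC []
  [1] addr=0x1f blk=7 s=3: L1-HIT | VC []
  [2] addr=0x1e blk=7 s=3: L1-HIT | VC []
  [3] addr=0x18 blk=6 s=2: MISS | VC []
  [4] addr=0x39 blk=14 s=2: MISS | VC [6]
  [5] addr=0x3b blk=14 s=2: L1-HIT | VC [6]
  [6] addr=0x38 blk=14 s=2: L1-HIT | VC [6]
  [7] addr=0x3b blk=14 s=2: L1-HIT | VC [6]
  [8] addr=0x1d blk=7 s=3: L1-HIT | VC [6]
  [9] addr=0x18 blk=6 s=2: VC-HIT | VC [14]
  [10] addr=0x19 blk=6 s=2: L1-HIT | VC [14]
  [11] addr=0x2b blk=10 s=2: MISS | VC [14, 6]
  [12] addr=0x1a blk=6 s=2: VC-HIT | VC [14, 10]

SEQ = [MISS, L1-HIT, L1-HIT, MISS, MISS, L1-HIT, L1-HIT, L1-HIT, L1-HIT, VC-HIT, L1-HIT, MISS, VC-HIT]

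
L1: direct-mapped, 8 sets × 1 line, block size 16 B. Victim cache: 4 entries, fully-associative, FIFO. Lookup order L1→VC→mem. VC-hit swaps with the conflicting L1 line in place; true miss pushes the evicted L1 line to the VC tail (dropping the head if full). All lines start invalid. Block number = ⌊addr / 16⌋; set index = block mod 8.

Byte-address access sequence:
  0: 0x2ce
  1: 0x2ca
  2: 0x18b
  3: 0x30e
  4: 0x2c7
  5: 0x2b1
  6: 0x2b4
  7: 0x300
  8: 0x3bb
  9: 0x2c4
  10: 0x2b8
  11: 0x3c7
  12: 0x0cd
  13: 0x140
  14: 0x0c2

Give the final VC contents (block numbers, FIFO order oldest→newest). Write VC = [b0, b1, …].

0: 0x2ce (blk 44, set 4) → MISS  vc=[]
1: 0x2ca (blk 44, set 4) → L1-HIT  vc=[]
2: 0x18b (blk 24, set 0) → MISS  vc=[]
3: 0x30e (blk 48, set 0) → MISS  vc=[24]
4: 0x2c7 (blk 44, set 4) → L1-HIT  vc=[24]
5: 0x2b1 (blk 43, set 3) → MISS  vc=[24]
6: 0x2b4 (blk 43, set 3) → L1-HIT  vc=[24]
7: 0x300 (blk 48, set 0) → L1-HIT  vc=[24]
8: 0x3bb (blk 59, set 3) → MISS  vc=[24, 43]
9: 0x2c4 (blk 44, set 4) → L1-HIT  vc=[24, 43]
10: 0x2b8 (blk 43, set 3) → VC-HIT  vc=[24, 59]
11: 0x3c7 (blk 60, set 4) → MISS  vc=[24, 59, 44]
12: 0xcd (blk 12, set 4) → MISS  vc=[24, 59, 44, 60]
13: 0x140 (blk 20, set 4) → MISS  vc=[59, 44, 60, 12]
14: 0xc2 (blk 12, set 4) → VC-HIT  vc=[59, 44, 60, 20]

VC = [59, 44, 60, 20]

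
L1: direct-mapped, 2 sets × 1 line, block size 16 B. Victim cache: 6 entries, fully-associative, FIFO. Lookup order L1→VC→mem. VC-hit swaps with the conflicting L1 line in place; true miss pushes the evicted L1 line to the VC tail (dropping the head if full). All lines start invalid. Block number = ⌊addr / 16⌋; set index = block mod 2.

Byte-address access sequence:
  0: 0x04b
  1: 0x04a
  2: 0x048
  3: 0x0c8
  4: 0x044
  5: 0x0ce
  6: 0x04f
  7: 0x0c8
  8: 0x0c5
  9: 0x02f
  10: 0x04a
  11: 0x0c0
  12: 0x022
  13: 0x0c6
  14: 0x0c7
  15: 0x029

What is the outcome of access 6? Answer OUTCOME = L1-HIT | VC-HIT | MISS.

  [0] addr=0x4b blk=4 s=0: MISS | VC []
  [1] addr=0x4a blk=4 s=0: L1-HIT | VC []
  [2] addr=0x48 blk=4 s=0: L1-HIT | VC []
  [3] addr=0xc8 blk=12 s=0: MISS | VC [4]
  [4] addr=0x44 blk=4 s=0: VC-HIT | VC [12]
  [5] addr=0xce blk=12 s=0: VC-HIT | VC [4]
  [6] addr=0x4f blk=4 s=0: VC-HIT | VC [12]
  [7] addr=0xc8 blk=12 s=0: VC-HIT | VC [4]
  [8] addr=0xc5 blk=12 s=0: L1-HIT | VC [4]
  [9] addr=0x2f blk=2 s=0: MISS | VC [4, 12]
  [10] addr=0x4a blk=4 s=0: VC-HIT | VC [2, 12]
  [11] addr=0xc0 blk=12 s=0: VC-HIT | VC [2, 4]
  [12] addr=0x22 blk=2 s=0: VC-HIT | VC [12, 4]
  [13] addr=0xc6 blk=12 s=0: VC-HIT | VC [2, 4]
  [14] addr=0xc7 blk=12 s=0: L1-HIT | VC [2, 4]
  [15] addr=0x29 blk=2 s=0: VC-HIT | VC [12, 4]

OUTCOME = VC-HIT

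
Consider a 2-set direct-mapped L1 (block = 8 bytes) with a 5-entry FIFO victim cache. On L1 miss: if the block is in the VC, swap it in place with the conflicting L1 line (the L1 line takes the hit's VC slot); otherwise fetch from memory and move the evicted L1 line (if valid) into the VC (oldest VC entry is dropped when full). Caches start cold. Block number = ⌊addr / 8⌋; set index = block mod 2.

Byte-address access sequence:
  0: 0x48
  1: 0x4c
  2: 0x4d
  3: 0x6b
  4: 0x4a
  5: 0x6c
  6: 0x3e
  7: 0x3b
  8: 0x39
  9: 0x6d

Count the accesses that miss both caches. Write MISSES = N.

0: 0x48 (blk 9, set 1) → MISS  vc=[]
1: 0x4c (blk 9, set 1) → L1-HIT  vc=[]
2: 0x4d (blk 9, set 1) → L1-HIT  vc=[]
3: 0x6b (blk 13, set 1) → MISS  vc=[9]
4: 0x4a (blk 9, set 1) → VC-HIT  vc=[13]
5: 0x6c (blk 13, set 1) → VC-HIT  vc=[9]
6: 0x3e (blk 7, set 1) → MISS  vc=[9, 13]
7: 0x3b (blk 7, set 1) → L1-HIT  vc=[9, 13]
8: 0x39 (blk 7, set 1) → L1-HIT  vc=[9, 13]
9: 0x6d (blk 13, set 1) → VC-HIT  vc=[9, 7]

MISSES = 3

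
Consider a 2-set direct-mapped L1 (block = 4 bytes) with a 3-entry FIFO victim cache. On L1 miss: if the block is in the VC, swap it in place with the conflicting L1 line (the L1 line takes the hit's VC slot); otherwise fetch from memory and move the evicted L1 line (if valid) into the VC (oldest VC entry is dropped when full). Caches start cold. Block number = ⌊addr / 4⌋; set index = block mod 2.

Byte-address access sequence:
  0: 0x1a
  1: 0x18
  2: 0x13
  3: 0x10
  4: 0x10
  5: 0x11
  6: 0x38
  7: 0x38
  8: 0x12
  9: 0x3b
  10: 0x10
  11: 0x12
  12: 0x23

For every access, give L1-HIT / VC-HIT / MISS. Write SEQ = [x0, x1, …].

SEQ = [MISS, L1-HIT, MISS, L1-HIT, L1-HIT, L1-HIT, MISS, L1-HIT, VC-HIT, VC-HIT, VC-HIT, L1-HIT, MISS]

  [0] addr=0x1a blk=6 s=0: MISS | VC []
  [1] addr=0x18 blk=6 s=0: L1-HIT | VC []
  [2] addr=0x13 blk=4 s=0: MISS | VC [6]
  [3] addr=0x10 blk=4 s=0: L1-HIT | VC [6]
  [4] addr=0x10 blk=4 s=0: L1-HIT | VC [6]
  [5] addr=0x11 blk=4 s=0: L1-HIT | VC [6]
  [6] addr=0x38 blk=14 s=0: MISS | VC [6, 4]
  [7] addr=0x38 blk=14 s=0: L1-HIT | VC [6, 4]
  [8] addr=0x12 blk=4 s=0: VC-HIT | VC [6, 14]
  [9] addr=0x3b blk=14 s=0: VC-HIT | VC [6, 4]
  [10] addr=0x10 blk=4 s=0: VC-HIT | VC [6, 14]
  [11] addr=0x12 blk=4 s=0: L1-HIT | VC [6, 14]
  [12] addr=0x23 blk=8 s=0: MISS | VC [6, 14, 4]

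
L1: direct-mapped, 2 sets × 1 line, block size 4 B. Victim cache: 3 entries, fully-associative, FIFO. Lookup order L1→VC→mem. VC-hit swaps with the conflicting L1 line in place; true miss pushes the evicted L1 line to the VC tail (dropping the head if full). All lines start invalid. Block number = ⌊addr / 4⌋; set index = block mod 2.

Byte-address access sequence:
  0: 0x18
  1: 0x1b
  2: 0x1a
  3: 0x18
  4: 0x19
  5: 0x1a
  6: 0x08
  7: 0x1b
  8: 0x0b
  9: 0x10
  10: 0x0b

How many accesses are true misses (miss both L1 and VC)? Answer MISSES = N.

MISSES = 3

#0 0x18→b6/s0 MISS; vc=[]
#1 0x1b→b6/s0 L1-HIT; vc=[]
#2 0x1a→b6/s0 L1-HIT; vc=[]
#3 0x18→b6/s0 L1-HIT; vc=[]
#4 0x19→b6/s0 L1-HIT; vc=[]
#5 0x1a→b6/s0 L1-HIT; vc=[]
#6 0x8→b2/s0 MISS; vc=[6]
#7 0x1b→b6/s0 VC-HIT; vc=[2]
#8 0xb→b2/s0 VC-HIT; vc=[6]
#9 0x10→b4/s0 MISS; vc=[6,2]
#10 0xb→b2/s0 VC-HIT; vc=[6,4]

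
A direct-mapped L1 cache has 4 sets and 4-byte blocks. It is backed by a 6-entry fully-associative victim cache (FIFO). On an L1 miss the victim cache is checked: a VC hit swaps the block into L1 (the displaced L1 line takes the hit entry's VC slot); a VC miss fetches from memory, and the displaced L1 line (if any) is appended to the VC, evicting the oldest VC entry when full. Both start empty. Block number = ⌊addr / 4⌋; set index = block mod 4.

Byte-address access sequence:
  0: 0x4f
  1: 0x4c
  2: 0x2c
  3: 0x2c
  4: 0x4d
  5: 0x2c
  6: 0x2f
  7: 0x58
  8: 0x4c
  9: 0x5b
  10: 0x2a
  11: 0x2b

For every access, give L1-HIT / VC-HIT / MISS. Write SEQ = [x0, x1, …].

0: 0x4f (blk 19, set 3) → MISS  vc=[]
1: 0x4c (blk 19, set 3) → L1-HIT  vc=[]
2: 0x2c (blk 11, set 3) → MISS  vc=[19]
3: 0x2c (blk 11, set 3) → L1-HIT  vc=[19]
4: 0x4d (blk 19, set 3) → VC-HIT  vc=[11]
5: 0x2c (blk 11, set 3) → VC-HIT  vc=[19]
6: 0x2f (blk 11, set 3) → L1-HIT  vc=[19]
7: 0x58 (blk 22, set 2) → MISS  vc=[19]
8: 0x4c (blk 19, set 3) → VC-HIT  vc=[11]
9: 0x5b (blk 22, set 2) → L1-HIT  vc=[11]
10: 0x2a (blk 10, set 2) → MISS  vc=[11, 22]
11: 0x2b (blk 10, set 2) → L1-HIT  vc=[11, 22]

SEQ = [MISS, L1-HIT, MISS, L1-HIT, VC-HIT, VC-HIT, L1-HIT, MISS, VC-HIT, L1-HIT, MISS, L1-HIT]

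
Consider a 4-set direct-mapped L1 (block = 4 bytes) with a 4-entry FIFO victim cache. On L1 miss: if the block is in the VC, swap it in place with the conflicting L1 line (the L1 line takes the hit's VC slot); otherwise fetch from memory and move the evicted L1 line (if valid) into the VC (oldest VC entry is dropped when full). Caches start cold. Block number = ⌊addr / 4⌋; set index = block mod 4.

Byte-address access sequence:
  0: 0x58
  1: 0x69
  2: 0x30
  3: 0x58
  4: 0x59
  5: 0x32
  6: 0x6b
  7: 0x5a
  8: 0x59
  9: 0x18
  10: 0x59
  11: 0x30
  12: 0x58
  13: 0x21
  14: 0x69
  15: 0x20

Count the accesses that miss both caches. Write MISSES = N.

MISSES = 5

0: 0x58 (blk 22, set 2) → MISS  vc=[]
1: 0x69 (blk 26, set 2) → MISS  vc=[22]
2: 0x30 (blk 12, set 0) → MISS  vc=[22]
3: 0x58 (blk 22, set 2) → VC-HIT  vc=[26]
4: 0x59 (blk 22, set 2) → L1-HIT  vc=[26]
5: 0x32 (blk 12, set 0) → L1-HIT  vc=[26]
6: 0x6b (blk 26, set 2) → VC-HIT  vc=[22]
7: 0x5a (blk 22, set 2) → VC-HIT  vc=[26]
8: 0x59 (blk 22, set 2) → L1-HIT  vc=[26]
9: 0x18 (blk 6, set 2) → MISS  vc=[26, 22]
10: 0x59 (blk 22, set 2) → VC-HIT  vc=[26, 6]
11: 0x30 (blk 12, set 0) → L1-HIT  vc=[26, 6]
12: 0x58 (blk 22, set 2) → L1-HIT  vc=[26, 6]
13: 0x21 (blk 8, set 0) → MISS  vc=[26, 6, 12]
14: 0x69 (blk 26, set 2) → VC-HIT  vc=[22, 6, 12]
15: 0x20 (blk 8, set 0) → L1-HIT  vc=[22, 6, 12]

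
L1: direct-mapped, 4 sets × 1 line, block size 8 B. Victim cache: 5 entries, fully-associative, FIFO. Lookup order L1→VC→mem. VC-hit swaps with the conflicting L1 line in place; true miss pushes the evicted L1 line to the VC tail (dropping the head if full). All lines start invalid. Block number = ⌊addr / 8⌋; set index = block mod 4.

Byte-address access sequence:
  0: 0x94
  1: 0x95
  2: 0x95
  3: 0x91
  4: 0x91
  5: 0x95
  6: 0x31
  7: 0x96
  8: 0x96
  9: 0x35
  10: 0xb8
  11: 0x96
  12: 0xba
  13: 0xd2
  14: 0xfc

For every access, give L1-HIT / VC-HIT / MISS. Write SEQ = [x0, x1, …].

0: 0x94 (blk 18, set 2) → MISS  vc=[]
1: 0x95 (blk 18, set 2) → L1-HIT  vc=[]
2: 0x95 (blk 18, set 2) → L1-HIT  vc=[]
3: 0x91 (blk 18, set 2) → L1-HIT  vc=[]
4: 0x91 (blk 18, set 2) → L1-HIT  vc=[]
5: 0x95 (blk 18, set 2) → L1-HIT  vc=[]
6: 0x31 (blk 6, set 2) → MISS  vc=[18]
7: 0x96 (blk 18, set 2) → VC-HIT  vc=[6]
8: 0x96 (blk 18, set 2) → L1-HIT  vc=[6]
9: 0x35 (blk 6, set 2) → VC-HIT  vc=[18]
10: 0xb8 (blk 23, set 3) → MISS  vc=[18]
11: 0x96 (blk 18, set 2) → VC-HIT  vc=[6]
12: 0xba (blk 23, set 3) → L1-HIT  vc=[6]
13: 0xd2 (blk 26, set 2) → MISS  vc=[6, 18]
14: 0xfc (blk 31, set 3) → MISS  vc=[6, 18, 23]

SEQ = [MISS, L1-HIT, L1-HIT, L1-HIT, L1-HIT, L1-HIT, MISS, VC-HIT, L1-HIT, VC-HIT, MISS, VC-HIT, L1-HIT, MISS, MISS]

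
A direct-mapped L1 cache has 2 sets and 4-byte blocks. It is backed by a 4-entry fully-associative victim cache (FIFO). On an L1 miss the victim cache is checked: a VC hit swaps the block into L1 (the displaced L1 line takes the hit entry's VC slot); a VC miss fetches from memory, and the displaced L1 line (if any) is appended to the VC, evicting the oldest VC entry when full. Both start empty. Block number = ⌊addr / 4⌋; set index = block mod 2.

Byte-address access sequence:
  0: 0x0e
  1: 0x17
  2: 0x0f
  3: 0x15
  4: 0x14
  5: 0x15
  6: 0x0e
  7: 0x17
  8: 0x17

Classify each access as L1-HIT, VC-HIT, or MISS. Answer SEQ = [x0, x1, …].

#0 0xe→b3/s1 MISS; vc=[]
#1 0x17→b5/s1 MISS; vc=[3]
#2 0xf→b3/s1 VC-HIT; vc=[5]
#3 0x15→b5/s1 VC-HIT; vc=[3]
#4 0x14→b5/s1 L1-HIT; vc=[3]
#5 0x15→b5/s1 L1-HIT; vc=[3]
#6 0xe→b3/s1 VC-HIT; vc=[5]
#7 0x17→b5/s1 VC-HIT; vc=[3]
#8 0x17→b5/s1 L1-HIT; vc=[3]

SEQ = [MISS, MISS, VC-HIT, VC-HIT, L1-HIT, L1-HIT, VC-HIT, VC-HIT, L1-HIT]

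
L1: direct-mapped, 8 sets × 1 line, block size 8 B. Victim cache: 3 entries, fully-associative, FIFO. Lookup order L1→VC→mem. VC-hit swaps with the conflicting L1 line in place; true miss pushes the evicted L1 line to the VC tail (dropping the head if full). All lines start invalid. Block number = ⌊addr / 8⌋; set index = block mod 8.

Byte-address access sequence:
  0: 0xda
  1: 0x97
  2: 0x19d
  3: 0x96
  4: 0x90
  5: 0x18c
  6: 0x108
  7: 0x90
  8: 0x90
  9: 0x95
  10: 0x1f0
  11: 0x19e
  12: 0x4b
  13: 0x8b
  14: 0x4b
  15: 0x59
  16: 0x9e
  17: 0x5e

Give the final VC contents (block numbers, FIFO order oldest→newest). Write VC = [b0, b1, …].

VC = [17, 51, 19]

0: 0xda (blk 27, set 3) → MISS  vc=[]
1: 0x97 (blk 18, set 2) → MISS  vc=[]
2: 0x19d (blk 51, set 3) → MISS  vc=[27]
3: 0x96 (blk 18, set 2) → L1-HIT  vc=[27]
4: 0x90 (blk 18, set 2) → L1-HIT  vc=[27]
5: 0x18c (blk 49, set 1) → MISS  vc=[27]
6: 0x108 (blk 33, set 1) → MISS  vc=[27, 49]
7: 0x90 (blk 18, set 2) → L1-HIT  vc=[27, 49]
8: 0x90 (blk 18, set 2) → L1-HIT  vc=[27, 49]
9: 0x95 (blk 18, set 2) → L1-HIT  vc=[27, 49]
10: 0x1f0 (blk 62, set 6) → MISS  vc=[27, 49]
11: 0x19e (blk 51, set 3) → L1-HIT  vc=[27, 49]
12: 0x4b (blk 9, set 1) → MISS  vc=[27, 49, 33]
13: 0x8b (blk 17, set 1) → MISS  vc=[49, 33, 9]
14: 0x4b (blk 9, set 1) → VC-HIT  vc=[49, 33, 17]
15: 0x59 (blk 11, set 3) → MISS  vc=[33, 17, 51]
16: 0x9e (blk 19, set 3) → MISS  vc=[17, 51, 11]
17: 0x5e (blk 11, set 3) → VC-HIT  vc=[17, 51, 19]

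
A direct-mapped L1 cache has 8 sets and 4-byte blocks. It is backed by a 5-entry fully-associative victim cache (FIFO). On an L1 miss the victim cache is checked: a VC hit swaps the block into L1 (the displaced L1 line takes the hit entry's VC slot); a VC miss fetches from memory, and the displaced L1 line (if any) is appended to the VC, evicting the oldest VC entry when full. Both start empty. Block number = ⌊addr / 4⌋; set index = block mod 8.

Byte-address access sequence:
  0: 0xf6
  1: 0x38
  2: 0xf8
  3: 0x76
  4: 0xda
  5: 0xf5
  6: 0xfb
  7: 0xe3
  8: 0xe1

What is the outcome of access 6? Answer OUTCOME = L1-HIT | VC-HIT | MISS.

OUTCOME = VC-HIT

  [0] addr=0xf6 blk=61 s=5: MISS | VC []
  [1] addr=0x38 blk=14 s=6: MISS | VC []
  [2] addr=0xf8 blk=62 s=6: MISS | VC [14]
  [3] addr=0x76 blk=29 s=5: MISS | VC [14, 61]
  [4] addr=0xda blk=54 s=6: MISS | VC [14, 61, 62]
  [5] addr=0xf5 blk=61 s=5: VC-HIT | VC [14, 29, 62]
  [6] addr=0xfb blk=62 s=6: VC-HIT | VC [14, 29, 54]
  [7] addr=0xe3 blk=56 s=0: MISS | VC [14, 29, 54]
  [8] addr=0xe1 blk=56 s=0: L1-HIT | VC [14, 29, 54]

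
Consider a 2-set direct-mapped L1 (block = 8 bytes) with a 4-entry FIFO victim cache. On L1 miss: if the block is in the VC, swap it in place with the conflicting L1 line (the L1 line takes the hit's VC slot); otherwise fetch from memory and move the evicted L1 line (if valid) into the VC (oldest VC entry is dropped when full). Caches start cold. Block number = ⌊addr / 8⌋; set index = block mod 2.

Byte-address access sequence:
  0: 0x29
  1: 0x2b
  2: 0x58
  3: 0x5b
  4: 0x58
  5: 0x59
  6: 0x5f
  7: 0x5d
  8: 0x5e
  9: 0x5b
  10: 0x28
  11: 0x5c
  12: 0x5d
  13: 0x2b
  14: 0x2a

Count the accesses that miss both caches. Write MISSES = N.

  [0] addr=0x29 blk=5 s=1: MISS | VC []
  [1] addr=0x2b blk=5 s=1: L1-HIT | VC []
  [2] addr=0x58 blk=11 s=1: MISS | VC [5]
  [3] addr=0x5b blk=11 s=1: L1-HIT | VC [5]
  [4] addr=0x58 blk=11 s=1: L1-HIT | VC [5]
  [5] addr=0x59 blk=11 s=1: L1-HIT | VC [5]
  [6] addr=0x5f blk=11 s=1: L1-HIT | VC [5]
  [7] addr=0x5d blk=11 s=1: L1-HIT | VC [5]
  [8] addr=0x5e blk=11 s=1: L1-HIT | VC [5]
  [9] addr=0x5b blk=11 s=1: L1-HIT | VC [5]
  [10] addr=0x28 blk=5 s=1: VC-HIT | VC [11]
  [11] addr=0x5c blk=11 s=1: VC-HIT | VC [5]
  [12] addr=0x5d blk=11 s=1: L1-HIT | VC [5]
  [13] addr=0x2b blk=5 s=1: VC-HIT | VC [11]
  [14] addr=0x2a blk=5 s=1: L1-HIT | VC [11]

MISSES = 2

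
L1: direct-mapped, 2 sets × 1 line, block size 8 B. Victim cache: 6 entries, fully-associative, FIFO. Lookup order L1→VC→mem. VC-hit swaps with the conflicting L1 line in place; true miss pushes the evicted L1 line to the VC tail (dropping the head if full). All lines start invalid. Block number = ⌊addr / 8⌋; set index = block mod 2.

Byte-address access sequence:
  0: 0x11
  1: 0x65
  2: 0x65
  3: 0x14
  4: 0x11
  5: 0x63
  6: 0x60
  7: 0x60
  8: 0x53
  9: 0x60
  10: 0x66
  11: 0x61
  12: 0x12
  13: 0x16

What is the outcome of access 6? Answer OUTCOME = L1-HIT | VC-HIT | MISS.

0: 0x11 (blk 2, set 0) → MISS  vc=[]
1: 0x65 (blk 12, set 0) → MISS  vc=[2]
2: 0x65 (blk 12, set 0) → L1-HIT  vc=[2]
3: 0x14 (blk 2, set 0) → VC-HIT  vc=[12]
4: 0x11 (blk 2, set 0) → L1-HIT  vc=[12]
5: 0x63 (blk 12, set 0) → VC-HIT  vc=[2]
6: 0x60 (blk 12, set 0) → L1-HIT  vc=[2]
7: 0x60 (blk 12, set 0) → L1-HIT  vc=[2]
8: 0x53 (blk 10, set 0) → MISS  vc=[2, 12]
9: 0x60 (blk 12, set 0) → VC-HIT  vc=[2, 10]
10: 0x66 (blk 12, set 0) → L1-HIT  vc=[2, 10]
11: 0x61 (blk 12, set 0) → L1-HIT  vc=[2, 10]
12: 0x12 (blk 2, set 0) → VC-HIT  vc=[12, 10]
13: 0x16 (blk 2, set 0) → L1-HIT  vc=[12, 10]

OUTCOME = L1-HIT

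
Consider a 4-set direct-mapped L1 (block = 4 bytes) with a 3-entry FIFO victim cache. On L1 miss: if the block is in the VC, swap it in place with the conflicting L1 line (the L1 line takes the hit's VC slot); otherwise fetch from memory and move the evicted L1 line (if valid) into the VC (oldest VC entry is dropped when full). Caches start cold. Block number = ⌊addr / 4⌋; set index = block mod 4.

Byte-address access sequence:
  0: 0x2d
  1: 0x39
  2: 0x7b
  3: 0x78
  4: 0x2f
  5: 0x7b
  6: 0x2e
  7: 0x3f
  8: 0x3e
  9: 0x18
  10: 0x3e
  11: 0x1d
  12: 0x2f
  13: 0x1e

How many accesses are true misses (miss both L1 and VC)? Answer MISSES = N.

0: 0x2d (blk 11, set 3) → MISS  vc=[]
1: 0x39 (blk 14, set 2) → MISS  vc=[]
2: 0x7b (blk 30, set 2) → MISS  vc=[14]
3: 0x78 (blk 30, set 2) → L1-HIT  vc=[14]
4: 0x2f (blk 11, set 3) → L1-HIT  vc=[14]
5: 0x7b (blk 30, set 2) → L1-HIT  vc=[14]
6: 0x2e (blk 11, set 3) → L1-HIT  vc=[14]
7: 0x3f (blk 15, set 3) → MISS  vc=[14, 11]
8: 0x3e (blk 15, set 3) → L1-HIT  vc=[14, 11]
9: 0x18 (blk 6, set 2) → MISS  vc=[14, 11, 30]
10: 0x3e (blk 15, set 3) → L1-HIT  vc=[14, 11, 30]
11: 0x1d (blk 7, set 3) → MISS  vc=[11, 30, 15]
12: 0x2f (blk 11, set 3) → VC-HIT  vc=[7, 30, 15]
13: 0x1e (blk 7, set 3) → VC-HIT  vc=[11, 30, 15]

MISSES = 6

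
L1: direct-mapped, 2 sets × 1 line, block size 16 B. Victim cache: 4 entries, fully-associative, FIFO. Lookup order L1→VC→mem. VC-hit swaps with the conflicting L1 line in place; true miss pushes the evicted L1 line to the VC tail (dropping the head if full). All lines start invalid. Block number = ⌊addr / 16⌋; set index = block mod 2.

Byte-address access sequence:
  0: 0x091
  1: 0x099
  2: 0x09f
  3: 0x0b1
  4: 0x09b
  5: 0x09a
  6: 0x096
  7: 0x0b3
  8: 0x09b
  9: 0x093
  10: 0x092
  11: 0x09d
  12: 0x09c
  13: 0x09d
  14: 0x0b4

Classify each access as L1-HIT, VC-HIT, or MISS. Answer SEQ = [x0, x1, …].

0: 0x91 (blk 9, set 1) → MISS  vc=[]
1: 0x99 (blk 9, set 1) → L1-HIT  vc=[]
2: 0x9f (blk 9, set 1) → L1-HIT  vc=[]
3: 0xb1 (blk 11, set 1) → MISS  vc=[9]
4: 0x9b (blk 9, set 1) → VC-HIT  vc=[11]
5: 0x9a (blk 9, set 1) → L1-HIT  vc=[11]
6: 0x96 (blk 9, set 1) → L1-HIT  vc=[11]
7: 0xb3 (blk 11, set 1) → VC-HIT  vc=[9]
8: 0x9b (blk 9, set 1) → VC-HIT  vc=[11]
9: 0x93 (blk 9, set 1) → L1-HIT  vc=[11]
10: 0x92 (blk 9, set 1) → L1-HIT  vc=[11]
11: 0x9d (blk 9, set 1) → L1-HIT  vc=[11]
12: 0x9c (blk 9, set 1) → L1-HIT  vc=[11]
13: 0x9d (blk 9, set 1) → L1-HIT  vc=[11]
14: 0xb4 (blk 11, set 1) → VC-HIT  vc=[9]

SEQ = [MISS, L1-HIT, L1-HIT, MISS, VC-HIT, L1-HIT, L1-HIT, VC-HIT, VC-HIT, L1-HIT, L1-HIT, L1-HIT, L1-HIT, L1-HIT, VC-HIT]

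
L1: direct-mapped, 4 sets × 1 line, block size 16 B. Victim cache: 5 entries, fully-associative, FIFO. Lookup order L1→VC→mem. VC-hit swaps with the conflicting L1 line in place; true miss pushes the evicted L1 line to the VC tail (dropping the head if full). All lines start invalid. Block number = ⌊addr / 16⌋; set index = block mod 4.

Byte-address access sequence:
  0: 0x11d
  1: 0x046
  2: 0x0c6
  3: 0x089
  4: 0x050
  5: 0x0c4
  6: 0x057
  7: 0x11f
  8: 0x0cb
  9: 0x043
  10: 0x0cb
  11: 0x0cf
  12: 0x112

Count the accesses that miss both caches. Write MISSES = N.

0: 0x11d (blk 17, set 1) → MISS  vc=[]
1: 0x46 (blk 4, set 0) → MISS  vc=[]
2: 0xc6 (blk 12, set 0) → MISS  vc=[4]
3: 0x89 (blk 8, set 0) → MISS  vc=[4, 12]
4: 0x50 (blk 5, set 1) → MISS  vc=[4, 12, 17]
5: 0xc4 (blk 12, set 0) → VC-HIT  vc=[4, 8, 17]
6: 0x57 (blk 5, set 1) → L1-HIT  vc=[4, 8, 17]
7: 0x11f (blk 17, set 1) → VC-HIT  vc=[4, 8, 5]
8: 0xcb (blk 12, set 0) → L1-HIT  vc=[4, 8, 5]
9: 0x43 (blk 4, set 0) → VC-HIT  vc=[12, 8, 5]
10: 0xcb (blk 12, set 0) → VC-HIT  vc=[4, 8, 5]
11: 0xcf (blk 12, set 0) → L1-HIT  vc=[4, 8, 5]
12: 0x112 (blk 17, set 1) → L1-HIT  vc=[4, 8, 5]

MISSES = 5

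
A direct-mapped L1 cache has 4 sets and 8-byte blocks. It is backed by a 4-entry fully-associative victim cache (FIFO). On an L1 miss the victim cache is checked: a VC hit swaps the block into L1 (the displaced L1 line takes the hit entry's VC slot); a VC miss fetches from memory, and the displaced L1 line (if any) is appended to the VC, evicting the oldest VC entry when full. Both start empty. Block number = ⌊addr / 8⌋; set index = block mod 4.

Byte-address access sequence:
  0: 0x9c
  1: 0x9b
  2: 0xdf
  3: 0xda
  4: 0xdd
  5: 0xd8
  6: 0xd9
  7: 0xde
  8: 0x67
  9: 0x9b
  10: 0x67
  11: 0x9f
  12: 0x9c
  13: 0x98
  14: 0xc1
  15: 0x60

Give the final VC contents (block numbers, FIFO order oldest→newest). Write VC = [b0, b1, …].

  [0] addr=0x9c blk=19 s=3: MISS | VC []
  [1] addr=0x9b blk=19 s=3: L1-HIT | VC []
  [2] addr=0xdf blk=27 s=3: MISS | VC [19]
  [3] addr=0xda blk=27 s=3: L1-HIT | VC [19]
  [4] addr=0xdd blk=27 s=3: L1-HIT | VC [19]
  [5] addr=0xd8 blk=27 s=3: L1-HIT | VC [19]
  [6] addr=0xd9 blk=27 s=3: L1-HIT | VC [19]
  [7] addr=0xde blk=27 s=3: L1-HIT | VC [19]
  [8] addr=0x67 blk=12 s=0: MISS | VC [19]
  [9] addr=0x9b blk=19 s=3: VC-HIT | VC [27]
  [10] addr=0x67 blk=12 s=0: L1-HIT | VC [27]
  [11] addr=0x9f blk=19 s=3: L1-HIT | VC [27]
  [12] addr=0x9c blk=19 s=3: L1-HIT | VC [27]
  [13] addr=0x98 blk=19 s=3: L1-HIT | VC [27]
  [14] addr=0xc1 blk=24 s=0: MISS | VC [27, 12]
  [15] addr=0x60 blk=12 s=0: VC-HIT | VC [27, 24]

VC = [27, 24]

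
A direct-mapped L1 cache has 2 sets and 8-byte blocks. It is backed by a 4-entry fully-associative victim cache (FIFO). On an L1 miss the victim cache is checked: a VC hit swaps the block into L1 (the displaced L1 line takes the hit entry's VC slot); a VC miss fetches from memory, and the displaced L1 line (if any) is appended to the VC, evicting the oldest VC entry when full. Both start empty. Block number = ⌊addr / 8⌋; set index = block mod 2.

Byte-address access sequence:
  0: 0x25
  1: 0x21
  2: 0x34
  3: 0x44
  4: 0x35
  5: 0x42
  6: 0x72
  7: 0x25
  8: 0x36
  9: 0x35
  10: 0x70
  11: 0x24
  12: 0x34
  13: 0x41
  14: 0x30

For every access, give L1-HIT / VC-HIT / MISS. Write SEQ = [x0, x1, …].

  [0] addr=0x25 blk=4 s=0: MISS | VC []
  [1] addr=0x21 blk=4 s=0: L1-HIT | VC []
  [2] addr=0x34 blk=6 s=0: MISS | VC [4]
  [3] addr=0x44 blk=8 s=0: MISS | VC [4, 6]
  [4] addr=0x35 blk=6 s=0: VC-HIT | VC [4, 8]
  [5] addr=0x42 blk=8 s=0: VC-HIT | VC [4, 6]
  [6] addr=0x72 blk=14 s=0: MISS | VC [4, 6, 8]
  [7] addr=0x25 blk=4 s=0: VC-HIT | VC [14, 6, 8]
  [8] addr=0x36 blk=6 s=0: VC-HIT | VC [14, 4, 8]
  [9] addr=0x35 blk=6 s=0: L1-HIT | VC [14, 4, 8]
  [10] addr=0x70 blk=14 s=0: VC-HIT | VC [6, 4, 8]
  [11] addr=0x24 blk=4 s=0: VC-HIT | VC [6, 14, 8]
  [12] addr=0x34 blk=6 s=0: VC-HIT | VC [4, 14, 8]
  [13] addr=0x41 blk=8 s=0: VC-HIT | VC [4, 14, 6]
  [14] addr=0x30 blk=6 s=0: VC-HIT | VC [4, 14, 8]

SEQ = [MISS, L1-HIT, MISS, MISS, VC-HIT, VC-HIT, MISS, VC-HIT, VC-HIT, L1-HIT, VC-HIT, VC-HIT, VC-HIT, VC-HIT, VC-HIT]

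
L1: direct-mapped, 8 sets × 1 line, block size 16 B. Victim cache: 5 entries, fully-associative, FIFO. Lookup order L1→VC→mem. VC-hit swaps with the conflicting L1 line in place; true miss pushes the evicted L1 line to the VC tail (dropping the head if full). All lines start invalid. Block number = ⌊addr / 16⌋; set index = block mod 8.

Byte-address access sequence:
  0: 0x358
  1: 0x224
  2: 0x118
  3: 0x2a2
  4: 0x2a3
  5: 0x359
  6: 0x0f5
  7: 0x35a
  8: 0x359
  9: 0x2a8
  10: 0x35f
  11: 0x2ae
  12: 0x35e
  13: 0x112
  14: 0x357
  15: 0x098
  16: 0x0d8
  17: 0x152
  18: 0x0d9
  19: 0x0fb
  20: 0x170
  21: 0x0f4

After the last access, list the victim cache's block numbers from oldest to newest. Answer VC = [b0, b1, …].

VC = [34, 17, 53, 21, 23]

  [0] addr=0x358 blk=53 s=5: MISS | VC []
  [1] addr=0x224 blk=34 s=2: MISS | VC []
  [2] addr=0x118 blk=17 s=1: MISS | VC []
  [3] addr=0x2a2 blk=42 s=2: MISS | VC [34]
  [4] addr=0x2a3 blk=42 s=2: L1-HIT | VC [34]
  [5] addr=0x359 blk=53 s=5: L1-HIT | VC [34]
  [6] addr=0xf5 blk=15 s=7: MISS | VC [34]
  [7] addr=0x35a blk=53 s=5: L1-HIT | VC [34]
  [8] addr=0x359 blk=53 s=5: L1-HIT | VC [34]
  [9] addr=0x2a8 blk=42 s=2: L1-HIT | VC [34]
  [10] addr=0x35f blk=53 s=5: L1-HIT | VC [34]
  [11] addr=0x2ae blk=42 s=2: L1-HIT | VC [34]
  [12] addr=0x35e blk=53 s=5: L1-HIT | VC [34]
  [13] addr=0x112 blk=17 s=1: L1-HIT | VC [34]
  [14] addr=0x357 blk=53 s=5: L1-HIT | VC [34]
  [15] addr=0x98 blk=9 s=1: MISS | VC [34, 17]
  [16] addr=0xd8 blk=13 s=5: MISS | VC [34, 17, 53]
  [17] addr=0x152 blk=21 s=5: MISS | VC [34, 17, 53, 13]
  [18] addr=0xd9 blk=13 s=5: VC-HIT | VC [34, 17, 53, 21]
  [19] addr=0xfb blk=15 s=7: L1-HIT | VC [34, 17, 53, 21]
  [20] addr=0x170 blk=23 s=7: MISS | VC [34, 17, 53, 21, 15]
  [21] addr=0xf4 blk=15 s=7: VC-HIT | VC [34, 17, 53, 21, 23]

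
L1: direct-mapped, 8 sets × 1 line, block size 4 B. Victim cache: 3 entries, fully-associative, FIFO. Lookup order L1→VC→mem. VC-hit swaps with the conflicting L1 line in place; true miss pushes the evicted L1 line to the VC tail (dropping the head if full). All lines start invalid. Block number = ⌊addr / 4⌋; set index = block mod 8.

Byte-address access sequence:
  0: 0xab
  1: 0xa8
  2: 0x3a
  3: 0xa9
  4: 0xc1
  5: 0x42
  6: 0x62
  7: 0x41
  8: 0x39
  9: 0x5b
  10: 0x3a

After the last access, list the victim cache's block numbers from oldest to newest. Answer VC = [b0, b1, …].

VC = [48, 24, 22]

  [0] addr=0xab blk=42 s=2: MISS | VC []
  [1] addr=0xa8 blk=42 s=2: L1-HIT | VC []
  [2] addr=0x3a blk=14 s=6: MISS | VC []
  [3] addr=0xa9 blk=42 s=2: L1-HIT | VC []
  [4] addr=0xc1 blk=48 s=0: MISS | VC []
  [5] addr=0x42 blk=16 s=0: MISS | VC [48]
  [6] addr=0x62 blk=24 s=0: MISS | VC [48, 16]
  [7] addr=0x41 blk=16 s=0: VC-HIT | VC [48, 24]
  [8] addr=0x39 blk=14 s=6: L1-HIT | VC [48, 24]
  [9] addr=0x5b blk=22 s=6: MISS | VC [48, 24, 14]
  [10] addr=0x3a blk=14 s=6: VC-HIT | VC [48, 24, 22]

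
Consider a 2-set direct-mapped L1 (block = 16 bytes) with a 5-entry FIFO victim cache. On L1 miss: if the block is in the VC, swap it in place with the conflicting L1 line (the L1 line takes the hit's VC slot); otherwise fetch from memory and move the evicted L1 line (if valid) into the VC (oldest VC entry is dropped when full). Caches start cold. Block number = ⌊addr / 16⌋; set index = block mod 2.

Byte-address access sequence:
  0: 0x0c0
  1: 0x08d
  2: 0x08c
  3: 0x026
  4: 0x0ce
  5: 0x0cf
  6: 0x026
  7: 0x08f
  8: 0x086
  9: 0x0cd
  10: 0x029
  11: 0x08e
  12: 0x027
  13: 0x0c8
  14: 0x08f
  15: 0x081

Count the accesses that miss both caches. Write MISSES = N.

  [0] addr=0xc0 blk=12 s=0: MISS | VC []
  [1] addr=0x8d blk=8 s=0: MISS | VC [12]
  [2] addr=0x8c blk=8 s=0: L1-HIT | VC [12]
  [3] addr=0x26 blk=2 s=0: MISS | VC [12, 8]
  [4] addr=0xce blk=12 s=0: VC-HIT | VC [2, 8]
  [5] addr=0xcf blk=12 s=0: L1-HIT | VC [2, 8]
  [6] addr=0x26 blk=2 s=0: VC-HIT | VC [12, 8]
  [7] addr=0x8f blk=8 s=0: VC-HIT | VC [12, 2]
  [8] addr=0x86 blk=8 s=0: L1-HIT | VC [12, 2]
  [9] addr=0xcd blk=12 s=0: VC-HIT | VC [8, 2]
  [10] addr=0x29 blk=2 s=0: VC-HIT | VC [8, 12]
  [11] addr=0x8e blk=8 s=0: VC-HIT | VC [2, 12]
  [12] addr=0x27 blk=2 s=0: VC-HIT | VC [8, 12]
  [13] addr=0xc8 blk=12 s=0: VC-HIT | VC [8, 2]
  [14] addr=0x8f blk=8 s=0: VC-HIT | VC [12, 2]
  [15] addr=0x81 blk=8 s=0: L1-HIT | VC [12, 2]

MISSES = 3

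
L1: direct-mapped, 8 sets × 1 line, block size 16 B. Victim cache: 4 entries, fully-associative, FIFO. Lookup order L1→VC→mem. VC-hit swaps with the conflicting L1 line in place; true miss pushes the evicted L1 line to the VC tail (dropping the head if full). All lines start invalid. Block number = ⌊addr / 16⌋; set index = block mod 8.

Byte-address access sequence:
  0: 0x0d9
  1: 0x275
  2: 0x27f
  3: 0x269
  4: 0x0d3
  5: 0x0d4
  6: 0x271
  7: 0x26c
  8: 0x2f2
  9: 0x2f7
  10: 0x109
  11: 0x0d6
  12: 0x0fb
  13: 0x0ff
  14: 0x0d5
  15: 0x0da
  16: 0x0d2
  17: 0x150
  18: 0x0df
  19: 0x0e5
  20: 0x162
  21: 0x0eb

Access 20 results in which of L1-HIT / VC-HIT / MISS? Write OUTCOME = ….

OUTCOME = MISS

0: 0xd9 (blk 13, set 5) → MISS  vc=[]
1: 0x275 (blk 39, set 7) → MISS  vc=[]
2: 0x27f (blk 39, set 7) → L1-HIT  vc=[]
3: 0x269 (blk 38, set 6) → MISS  vc=[]
4: 0xd3 (blk 13, set 5) → L1-HIT  vc=[]
5: 0xd4 (blk 13, set 5) → L1-HIT  vc=[]
6: 0x271 (blk 39, set 7) → L1-HIT  vc=[]
7: 0x26c (blk 38, set 6) → L1-HIT  vc=[]
8: 0x2f2 (blk 47, set 7) → MISS  vc=[39]
9: 0x2f7 (blk 47, set 7) → L1-HIT  vc=[39]
10: 0x109 (blk 16, set 0) → MISS  vc=[39]
11: 0xd6 (blk 13, set 5) → L1-HIT  vc=[39]
12: 0xfb (blk 15, set 7) → MISS  vc=[39, 47]
13: 0xff (blk 15, set 7) → L1-HIT  vc=[39, 47]
14: 0xd5 (blk 13, set 5) → L1-HIT  vc=[39, 47]
15: 0xda (blk 13, set 5) → L1-HIT  vc=[39, 47]
16: 0xd2 (blk 13, set 5) → L1-HIT  vc=[39, 47]
17: 0x150 (blk 21, set 5) → MISS  vc=[39, 47, 13]
18: 0xdf (blk 13, set 5) → VC-HIT  vc=[39, 47, 21]
19: 0xe5 (blk 14, set 6) → MISS  vc=[39, 47, 21, 38]
20: 0x162 (blk 22, set 6) → MISS  vc=[47, 21, 38, 14]
21: 0xeb (blk 14, set 6) → VC-HIT  vc=[47, 21, 38, 22]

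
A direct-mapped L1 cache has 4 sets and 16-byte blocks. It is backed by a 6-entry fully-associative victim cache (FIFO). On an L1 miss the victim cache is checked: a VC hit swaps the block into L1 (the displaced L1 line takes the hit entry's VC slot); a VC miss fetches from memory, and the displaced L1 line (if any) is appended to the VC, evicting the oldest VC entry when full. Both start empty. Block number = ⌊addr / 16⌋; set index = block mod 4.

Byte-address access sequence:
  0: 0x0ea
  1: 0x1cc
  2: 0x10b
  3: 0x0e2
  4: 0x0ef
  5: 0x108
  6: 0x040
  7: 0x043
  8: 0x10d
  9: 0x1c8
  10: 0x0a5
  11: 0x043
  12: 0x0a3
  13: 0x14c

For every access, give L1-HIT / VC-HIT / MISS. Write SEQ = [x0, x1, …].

0: 0xea (blk 14, set 2) → MISS  vc=[]
1: 0x1cc (blk 28, set 0) → MISS  vc=[]
2: 0x10b (blk 16, set 0) → MISS  vc=[28]
3: 0xe2 (blk 14, set 2) → L1-HIT  vc=[28]
4: 0xef (blk 14, set 2) → L1-HIT  vc=[28]
5: 0x108 (blk 16, set 0) → L1-HIT  vc=[28]
6: 0x40 (blk 4, set 0) → MISS  vc=[28, 16]
7: 0x43 (blk 4, set 0) → L1-HIT  vc=[28, 16]
8: 0x10d (blk 16, set 0) → VC-HIT  vc=[28, 4]
9: 0x1c8 (blk 28, set 0) → VC-HIT  vc=[16, 4]
10: 0xa5 (blk 10, set 2) → MISS  vc=[16, 4, 14]
11: 0x43 (blk 4, set 0) → VC-HIT  vc=[16, 28, 14]
12: 0xa3 (blk 10, set 2) → L1-HIT  vc=[16, 28, 14]
13: 0x14c (blk 20, set 0) → MISS  vc=[16, 28, 14, 4]

SEQ = [MISS, MISS, MISS, L1-HIT, L1-HIT, L1-HIT, MISS, L1-HIT, VC-HIT, VC-HIT, MISS, VC-HIT, L1-HIT, MISS]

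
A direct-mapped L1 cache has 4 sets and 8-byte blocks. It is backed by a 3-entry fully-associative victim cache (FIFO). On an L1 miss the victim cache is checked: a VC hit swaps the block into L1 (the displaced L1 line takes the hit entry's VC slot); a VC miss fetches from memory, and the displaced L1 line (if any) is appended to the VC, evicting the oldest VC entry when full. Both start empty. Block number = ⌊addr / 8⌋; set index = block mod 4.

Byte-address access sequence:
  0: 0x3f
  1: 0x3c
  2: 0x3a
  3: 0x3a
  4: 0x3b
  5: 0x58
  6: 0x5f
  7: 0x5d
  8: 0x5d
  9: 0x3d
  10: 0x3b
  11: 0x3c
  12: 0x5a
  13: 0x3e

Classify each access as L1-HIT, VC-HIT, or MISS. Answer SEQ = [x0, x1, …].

  [0] addr=0x3f blk=7 s=3: MISS | VC []
  [1] addr=0x3c blk=7 s=3: L1-HIT | VC []
  [2] addr=0x3a blk=7 s=3: L1-HIT | VC []
  [3] addr=0x3a blk=7 s=3: L1-HIT | VC []
  [4] addr=0x3b blk=7 s=3: L1-HIT | VC []
  [5] addr=0x58 blk=11 s=3: MISS | VC [7]
  [6] addr=0x5f blk=11 s=3: L1-HIT | VC [7]
  [7] addr=0x5d blk=11 s=3: L1-HIT | VC [7]
  [8] addr=0x5d blk=11 s=3: L1-HIT | VC [7]
  [9] addr=0x3d blk=7 s=3: VC-HIT | VC [11]
  [10] addr=0x3b blk=7 s=3: L1-HIT | VC [11]
  [11] addr=0x3c blk=7 s=3: L1-HIT | VC [11]
  [12] addr=0x5a blk=11 s=3: VC-HIT | VC [7]
  [13] addr=0x3e blk=7 s=3: VC-HIT | VC [11]

SEQ = [MISS, L1-HIT, L1-HIT, L1-HIT, L1-HIT, MISS, L1-HIT, L1-HIT, L1-HIT, VC-HIT, L1-HIT, L1-HIT, VC-HIT, VC-HIT]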